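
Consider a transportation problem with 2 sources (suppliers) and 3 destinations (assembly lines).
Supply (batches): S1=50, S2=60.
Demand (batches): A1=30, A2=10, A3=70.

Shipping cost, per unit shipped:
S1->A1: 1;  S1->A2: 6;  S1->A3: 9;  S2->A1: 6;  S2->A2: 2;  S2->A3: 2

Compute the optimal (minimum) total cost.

300

A cheapest plan:
  S1–A1: 30 batches
  S1–A2: 10 batches
  S1–A3: 10 batches
  S2–A3: 60 batches
Total cost = 300.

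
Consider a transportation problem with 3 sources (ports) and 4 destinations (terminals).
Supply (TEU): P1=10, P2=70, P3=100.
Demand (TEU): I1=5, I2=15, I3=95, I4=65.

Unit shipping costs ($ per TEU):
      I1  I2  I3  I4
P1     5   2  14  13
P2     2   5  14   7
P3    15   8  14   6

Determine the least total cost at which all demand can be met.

Optimal allocation:
  P1->I2: 10 × $2 = $20
  P2->I1: 5 × $2 = $10
  P2->I2: 5 × $5 = $25
  P2->I3: 60 × $14 = $840
  P3->I3: 35 × $14 = $490
  P3->I4: 65 × $6 = $390
Total = 20 + 10 + 25 + 840 + 490 + 390 = $1775.
(Supply check: P1 ships 10; P2 ships 70; P3 ships 100.)

1775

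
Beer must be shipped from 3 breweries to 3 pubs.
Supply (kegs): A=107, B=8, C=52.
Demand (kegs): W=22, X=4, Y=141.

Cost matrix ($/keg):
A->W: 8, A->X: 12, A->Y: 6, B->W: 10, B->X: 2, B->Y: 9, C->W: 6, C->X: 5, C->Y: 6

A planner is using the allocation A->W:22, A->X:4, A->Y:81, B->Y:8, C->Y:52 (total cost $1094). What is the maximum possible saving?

96

Current plan cost = 22·8 + 4·12 + 81·6 + 8·9 + 52·6 = $1094.
Optimal plan:
  A→Y: 107 × $6 = $642
  B→X: 4 × $2 = $8
  B→Y: 4 × $9 = $36
  C→W: 22 × $6 = $132
  C→Y: 30 × $6 = $180
Optimal cost = $998.
Saving = 1094 − 998 = $96.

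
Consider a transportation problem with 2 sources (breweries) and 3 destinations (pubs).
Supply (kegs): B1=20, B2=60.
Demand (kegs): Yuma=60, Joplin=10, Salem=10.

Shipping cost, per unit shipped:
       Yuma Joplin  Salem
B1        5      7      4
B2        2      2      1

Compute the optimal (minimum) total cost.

One minimum-cost allocation:
  B1->Yuma: 10 × 5 = 50
  B1->Salem: 10 × 4 = 40
  B2->Yuma: 50 × 2 = 100
  B2->Joplin: 10 × 2 = 20
Total = 50 + 40 + 100 + 20 = 210.
(Supply check: B1 ships 20; B2 ships 60.)

210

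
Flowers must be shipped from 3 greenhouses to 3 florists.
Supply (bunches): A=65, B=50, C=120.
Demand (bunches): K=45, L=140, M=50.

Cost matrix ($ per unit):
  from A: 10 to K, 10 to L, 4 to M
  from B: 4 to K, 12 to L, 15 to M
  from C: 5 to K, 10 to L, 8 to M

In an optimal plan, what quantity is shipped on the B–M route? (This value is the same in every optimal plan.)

0

The minimum-cost plan:
  A to L: 15 × $10 = $150
  A to M: 50 × $4 = $200
  B to K: 45 × $4 = $180
  B to L: 5 × $12 = $60
  C to L: 120 × $10 = $1200
Total cost = $1790.
The route B→M is not used.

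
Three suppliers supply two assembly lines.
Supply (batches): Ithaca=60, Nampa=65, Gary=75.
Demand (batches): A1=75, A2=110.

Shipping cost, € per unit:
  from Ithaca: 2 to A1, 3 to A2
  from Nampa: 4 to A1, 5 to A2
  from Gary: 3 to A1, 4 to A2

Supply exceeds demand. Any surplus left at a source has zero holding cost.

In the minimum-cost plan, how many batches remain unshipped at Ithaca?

Minimum-cost shipments:
  Ithaca->A2: 60 batches
  Nampa->A1: 50 batches
  Gary->A1: 25 batches
  Gary->A2: 50 batches
Total cost = €655.
Ithaca ships 60 of its 60, leaving 0.

0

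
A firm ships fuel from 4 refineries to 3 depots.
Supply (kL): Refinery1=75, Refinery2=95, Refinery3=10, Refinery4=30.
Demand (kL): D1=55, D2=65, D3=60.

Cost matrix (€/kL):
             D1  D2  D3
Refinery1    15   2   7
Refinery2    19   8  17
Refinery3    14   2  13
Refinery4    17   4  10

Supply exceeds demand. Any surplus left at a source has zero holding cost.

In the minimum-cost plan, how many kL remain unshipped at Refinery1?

An optimal plan:
  Refinery1->D2: 15 × €2 = €30
  Refinery1->D3: 60 × €7 = €420
  Refinery2->D1: 55 × €19 = €1045
  Refinery2->D2: 10 × €8 = €80
  Refinery3->D2: 10 × €2 = €20
  Refinery4->D2: 30 × €4 = €120
Total cost = €1715.
Refinery1 ships 75 of its 75, leaving 0.

0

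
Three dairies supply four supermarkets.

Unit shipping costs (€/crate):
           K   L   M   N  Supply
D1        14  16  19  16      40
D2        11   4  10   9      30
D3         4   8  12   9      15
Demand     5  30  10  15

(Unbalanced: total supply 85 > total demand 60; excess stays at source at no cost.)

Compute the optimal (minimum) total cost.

Optimal allocation:
  D1–M: 10 × €19 = €190
  D1–N: 5 × €16 = €80
  D2–L: 30 × €4 = €120
  D3–K: 5 × €4 = €20
  D3–N: 10 × €9 = €90
Total = 190 + 80 + 120 + 20 + 90 = €500.
(Supply check: D1 ships 15; D2 ships 30; D3 ships 15.)

500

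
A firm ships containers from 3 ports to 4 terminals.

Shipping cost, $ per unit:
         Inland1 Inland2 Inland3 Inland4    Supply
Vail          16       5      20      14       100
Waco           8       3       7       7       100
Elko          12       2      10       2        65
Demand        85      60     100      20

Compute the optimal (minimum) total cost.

An optimal shipping plan:
  Vail->Inland1: 40 × $16 = $640
  Vail->Inland2: 60 × $5 = $300
  Waco->Inland1: 45 × $8 = $360
  Waco->Inland3: 55 × $7 = $385
  Elko->Inland3: 45 × $10 = $450
  Elko->Inland4: 20 × $2 = $40
Total = 640 + 300 + 360 + 385 + 450 + 40 = $2175.
(Supply check: Vail ships 100; Waco ships 100; Elko ships 65.)

2175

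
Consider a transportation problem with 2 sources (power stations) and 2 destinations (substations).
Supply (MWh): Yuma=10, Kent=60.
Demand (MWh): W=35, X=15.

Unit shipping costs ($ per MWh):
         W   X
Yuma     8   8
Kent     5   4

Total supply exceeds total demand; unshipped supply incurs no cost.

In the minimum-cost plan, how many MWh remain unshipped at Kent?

10

Minimum-cost shipments:
  Kent->W: 35 MWh
  Kent->X: 15 MWh
Total cost = $235.
Kent ships 50 of its 60, leaving 10.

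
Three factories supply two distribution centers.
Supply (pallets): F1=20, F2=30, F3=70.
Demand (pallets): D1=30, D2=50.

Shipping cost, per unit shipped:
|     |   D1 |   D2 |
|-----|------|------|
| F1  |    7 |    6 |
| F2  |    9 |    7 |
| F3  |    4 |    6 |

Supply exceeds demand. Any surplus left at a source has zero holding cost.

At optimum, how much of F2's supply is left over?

30

Minimum-cost shipments:
  F1→D2: 20 pallets
  F3→D1: 30 pallets
  F3→D2: 30 pallets
Total cost = 420.
F2 ships 0 of its 30, leaving 30.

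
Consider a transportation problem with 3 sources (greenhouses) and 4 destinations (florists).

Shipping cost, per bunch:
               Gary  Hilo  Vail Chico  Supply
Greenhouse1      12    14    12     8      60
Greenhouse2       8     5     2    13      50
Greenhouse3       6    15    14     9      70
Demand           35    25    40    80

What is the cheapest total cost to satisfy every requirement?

A cheapest plan:
  Greenhouse1–Hilo: 15 × 14 = 210
  Greenhouse1–Chico: 45 × 8 = 360
  Greenhouse2–Hilo: 10 × 5 = 50
  Greenhouse2–Vail: 40 × 2 = 80
  Greenhouse3–Gary: 35 × 6 = 210
  Greenhouse3–Chico: 35 × 9 = 315
Total = 210 + 360 + 50 + 80 + 210 + 315 = 1225.
(Supply check: Greenhouse1 ships 60; Greenhouse2 ships 50; Greenhouse3 ships 70.)

1225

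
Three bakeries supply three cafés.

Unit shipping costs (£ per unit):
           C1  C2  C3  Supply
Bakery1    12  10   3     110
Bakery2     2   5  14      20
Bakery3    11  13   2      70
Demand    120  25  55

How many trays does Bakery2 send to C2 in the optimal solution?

The minimum-cost plan:
  Bakery1–C1: 30 × £12 = £360
  Bakery1–C2: 25 × £10 = £250
  Bakery1–C3: 55 × £3 = £165
  Bakery2–C1: 20 × £2 = £40
  Bakery3–C1: 70 × £11 = £770
Total cost = £1585.
The route Bakery2→C2 is not used.

0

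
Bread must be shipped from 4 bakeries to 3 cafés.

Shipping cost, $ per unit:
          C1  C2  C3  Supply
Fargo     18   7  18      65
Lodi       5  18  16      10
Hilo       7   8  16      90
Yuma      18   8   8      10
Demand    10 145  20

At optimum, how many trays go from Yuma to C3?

The minimum-cost plan:
  Fargo–C2: 65 × $7 = $455
  Lodi–C1: 10 × $5 = $50
  Hilo–C2: 80 × $8 = $640
  Hilo–C3: 10 × $16 = $160
  Yuma–C3: 10 × $8 = $80
Total cost = $1385.
So Yuma→C3 carries 10 trays.

10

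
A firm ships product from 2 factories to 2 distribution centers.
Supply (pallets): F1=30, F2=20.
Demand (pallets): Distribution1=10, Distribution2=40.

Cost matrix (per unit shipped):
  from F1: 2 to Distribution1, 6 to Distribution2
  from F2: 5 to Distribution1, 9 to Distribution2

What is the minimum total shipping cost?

Optimal allocation:
  F1→Distribution2: 30 × 6 = 180
  F2→Distribution1: 10 × 5 = 50
  F2→Distribution2: 10 × 9 = 90
Total = 180 + 50 + 90 = 320.

320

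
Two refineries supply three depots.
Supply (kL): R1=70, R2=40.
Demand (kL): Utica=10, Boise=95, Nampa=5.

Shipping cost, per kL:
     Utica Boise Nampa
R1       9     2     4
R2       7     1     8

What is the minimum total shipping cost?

250

A cheapest plan:
  R1 to Boise: 65 × 2 = 130
  R1 to Nampa: 5 × 4 = 20
  R2 to Utica: 10 × 7 = 70
  R2 to Boise: 30 × 1 = 30
Total = 130 + 20 + 70 + 30 = 250.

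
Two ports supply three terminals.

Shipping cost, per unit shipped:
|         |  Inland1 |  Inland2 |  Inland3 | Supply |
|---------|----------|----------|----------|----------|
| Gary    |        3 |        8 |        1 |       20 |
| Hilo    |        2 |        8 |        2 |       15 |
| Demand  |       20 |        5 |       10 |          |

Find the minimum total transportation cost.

95

One minimum-cost allocation:
  Gary–Inland1: 5 × 3 = 15
  Gary–Inland2: 5 × 8 = 40
  Gary–Inland3: 10 × 1 = 10
  Hilo–Inland1: 15 × 2 = 30
Total = 15 + 40 + 10 + 30 = 95.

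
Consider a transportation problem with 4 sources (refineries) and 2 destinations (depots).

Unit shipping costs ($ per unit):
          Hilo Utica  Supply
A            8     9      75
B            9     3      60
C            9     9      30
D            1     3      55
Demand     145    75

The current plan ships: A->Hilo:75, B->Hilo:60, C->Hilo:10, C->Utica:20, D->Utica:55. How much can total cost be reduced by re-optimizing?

Current plan cost = 75·8 + 60·9 + 10·9 + 20·9 + 55·3 = $1575.
Optimal plan:
  A–Hilo: 75 × $8 = $600
  B–Utica: 60 × $3 = $180
  C–Hilo: 15 × $9 = $135
  C–Utica: 15 × $9 = $135
  D–Hilo: 55 × $1 = $55
Optimal cost = $1105.
Saving = 1575 − 1105 = $470.

470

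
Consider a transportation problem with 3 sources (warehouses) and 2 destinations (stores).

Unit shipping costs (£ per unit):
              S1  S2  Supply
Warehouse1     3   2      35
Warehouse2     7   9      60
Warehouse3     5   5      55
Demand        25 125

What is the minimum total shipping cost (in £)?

An optimal shipping plan:
  Warehouse1→S2: 35 × £2 = £70
  Warehouse2→S1: 25 × £7 = £175
  Warehouse2→S2: 35 × £9 = £315
  Warehouse3→S2: 55 × £5 = £275
Total = 70 + 175 + 315 + 275 = £835.

835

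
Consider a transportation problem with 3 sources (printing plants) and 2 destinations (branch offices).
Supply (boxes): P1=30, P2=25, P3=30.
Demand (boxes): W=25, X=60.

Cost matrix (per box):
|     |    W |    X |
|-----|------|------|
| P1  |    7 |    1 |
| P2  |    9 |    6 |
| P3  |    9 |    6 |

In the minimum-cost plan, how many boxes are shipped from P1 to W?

0

Optimal shipments:
  P1–X: 30 boxes
  P2–W: 25 boxes
  P3–X: 30 boxes
Total cost = 435.
The route P1→W is not used.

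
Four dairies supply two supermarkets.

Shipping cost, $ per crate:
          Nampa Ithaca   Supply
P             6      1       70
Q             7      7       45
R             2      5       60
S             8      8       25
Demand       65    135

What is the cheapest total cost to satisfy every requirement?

An optimal shipping plan:
  P->Ithaca: 70 × $1 = $70
  Q->Nampa: 5 × $7 = $35
  Q->Ithaca: 40 × $7 = $280
  R->Nampa: 60 × $2 = $120
  S->Ithaca: 25 × $8 = $200
Total = 70 + 35 + 280 + 120 + 200 = $705.

705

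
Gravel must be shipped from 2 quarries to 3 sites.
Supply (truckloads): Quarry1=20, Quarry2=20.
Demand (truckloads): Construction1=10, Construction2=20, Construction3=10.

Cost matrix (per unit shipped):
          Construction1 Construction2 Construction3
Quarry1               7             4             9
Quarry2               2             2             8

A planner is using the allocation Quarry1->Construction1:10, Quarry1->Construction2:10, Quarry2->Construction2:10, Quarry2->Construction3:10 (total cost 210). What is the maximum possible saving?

40

Current plan cost = 10·7 + 10·4 + 10·2 + 10·8 = 210.
Optimal plan:
  Quarry1–Construction2: 10 × 4 = 40
  Quarry1–Construction3: 10 × 9 = 90
  Quarry2–Construction1: 10 × 2 = 20
  Quarry2–Construction2: 10 × 2 = 20
Optimal cost = 170.
Saving = 210 − 170 = 40.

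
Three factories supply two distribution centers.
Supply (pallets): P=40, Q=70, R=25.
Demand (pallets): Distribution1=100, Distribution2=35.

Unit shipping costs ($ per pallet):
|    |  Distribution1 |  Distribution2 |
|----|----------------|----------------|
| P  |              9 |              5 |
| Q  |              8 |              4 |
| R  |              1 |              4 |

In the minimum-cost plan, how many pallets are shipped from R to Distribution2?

0

The minimum-cost plan:
  P to Distribution1: 5 × $9 = $45
  P to Distribution2: 35 × $5 = $175
  Q to Distribution1: 70 × $8 = $560
  R to Distribution1: 25 × $1 = $25
Total cost = $805.
The route R→Distribution2 is not used.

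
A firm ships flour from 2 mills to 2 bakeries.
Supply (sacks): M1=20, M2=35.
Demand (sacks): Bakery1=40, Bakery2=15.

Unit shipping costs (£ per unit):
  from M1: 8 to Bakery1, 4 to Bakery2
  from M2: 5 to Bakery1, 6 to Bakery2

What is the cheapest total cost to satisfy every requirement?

275

One minimum-cost allocation:
  M1→Bakery1: 5 × £8 = £40
  M1→Bakery2: 15 × £4 = £60
  M2→Bakery1: 35 × £5 = £175
Total = 40 + 60 + 175 = £275.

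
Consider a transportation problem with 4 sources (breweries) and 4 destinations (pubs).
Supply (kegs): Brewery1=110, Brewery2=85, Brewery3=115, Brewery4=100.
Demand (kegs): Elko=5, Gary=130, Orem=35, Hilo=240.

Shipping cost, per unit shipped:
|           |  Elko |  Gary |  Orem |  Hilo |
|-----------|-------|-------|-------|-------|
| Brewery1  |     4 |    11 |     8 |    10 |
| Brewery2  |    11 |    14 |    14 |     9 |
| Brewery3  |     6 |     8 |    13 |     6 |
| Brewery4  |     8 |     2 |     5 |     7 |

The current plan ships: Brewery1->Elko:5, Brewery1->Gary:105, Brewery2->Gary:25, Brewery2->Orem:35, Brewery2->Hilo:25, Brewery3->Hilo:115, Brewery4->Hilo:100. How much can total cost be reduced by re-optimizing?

945

Current plan cost = 5·4 + 105·11 + 25·14 + 35·14 + 25·9 + 115·6 + 100·7 = 3630.
Optimal plan:
  Brewery1->Elko: 5 × 4 = 20
  Brewery1->Gary: 30 × 11 = 330
  Brewery1->Orem: 35 × 8 = 280
  Brewery1->Hilo: 40 × 10 = 400
  Brewery2->Hilo: 85 × 9 = 765
  Brewery3->Hilo: 115 × 6 = 690
  Brewery4->Gary: 100 × 2 = 200
Optimal cost = 2685.
Saving = 3630 − 2685 = 945.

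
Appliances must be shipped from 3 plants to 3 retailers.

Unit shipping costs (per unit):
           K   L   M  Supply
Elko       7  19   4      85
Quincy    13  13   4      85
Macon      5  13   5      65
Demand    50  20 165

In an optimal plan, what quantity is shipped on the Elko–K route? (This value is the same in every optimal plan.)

0

Solving gives:
  Elko→M: 85 × 4 = 340
  Quincy→L: 5 × 13 = 65
  Quincy→M: 80 × 4 = 320
  Macon→K: 50 × 5 = 250
  Macon→L: 15 × 13 = 195
Total cost = 1170.
The route Elko→K is not used.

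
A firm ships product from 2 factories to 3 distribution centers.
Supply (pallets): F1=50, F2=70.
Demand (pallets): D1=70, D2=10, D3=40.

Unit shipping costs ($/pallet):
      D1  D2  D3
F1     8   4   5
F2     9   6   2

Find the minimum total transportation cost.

710

One minimum-cost allocation:
  F1->D1: 40 × $8 = $320
  F1->D2: 10 × $4 = $40
  F2->D1: 30 × $9 = $270
  F2->D3: 40 × $2 = $80
Total = 320 + 40 + 270 + 80 = $710.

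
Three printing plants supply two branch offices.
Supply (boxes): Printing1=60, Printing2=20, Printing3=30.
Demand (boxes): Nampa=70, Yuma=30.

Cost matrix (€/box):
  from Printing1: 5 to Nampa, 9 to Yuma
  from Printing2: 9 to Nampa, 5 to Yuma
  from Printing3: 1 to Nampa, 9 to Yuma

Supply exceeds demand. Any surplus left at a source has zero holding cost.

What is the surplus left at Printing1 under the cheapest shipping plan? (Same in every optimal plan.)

10

Minimum-cost shipments:
  Printing1 to Nampa: 40 × €5 = €200
  Printing1 to Yuma: 10 × €9 = €90
  Printing2 to Yuma: 20 × €5 = €100
  Printing3 to Nampa: 30 × €1 = €30
Total cost = €420.
Printing1 ships 50 of its 60, leaving 10.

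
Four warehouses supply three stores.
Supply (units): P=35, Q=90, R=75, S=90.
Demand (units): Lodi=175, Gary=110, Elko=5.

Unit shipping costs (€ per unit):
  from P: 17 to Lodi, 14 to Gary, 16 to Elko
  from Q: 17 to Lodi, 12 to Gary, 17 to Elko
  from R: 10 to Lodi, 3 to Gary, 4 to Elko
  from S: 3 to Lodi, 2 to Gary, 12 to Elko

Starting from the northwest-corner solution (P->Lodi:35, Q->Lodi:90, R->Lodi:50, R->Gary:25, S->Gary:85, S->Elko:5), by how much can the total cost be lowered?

505

Current plan cost = 35·17 + 90·17 + 50·10 + 25·3 + 85·2 + 5·12 = €2930.
Optimal plan:
  P–Lodi: 35 × €17 = €595
  Q–Lodi: 50 × €17 = €850
  Q–Gary: 40 × €12 = €480
  R–Gary: 70 × €3 = €210
  R–Elko: 5 × €4 = €20
  S–Lodi: 90 × €3 = €270
Optimal cost = €2425.
Saving = 2930 − 2425 = €505.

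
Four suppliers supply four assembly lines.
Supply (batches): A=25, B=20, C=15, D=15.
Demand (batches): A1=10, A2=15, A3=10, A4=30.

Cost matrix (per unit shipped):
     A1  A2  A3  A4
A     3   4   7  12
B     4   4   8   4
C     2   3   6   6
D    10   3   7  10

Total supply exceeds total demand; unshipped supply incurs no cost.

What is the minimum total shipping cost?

280

An optimal shipping plan:
  A->A1: 10 × 3 = 30
  A->A3: 5 × 7 = 35
  B->A4: 20 × 4 = 80
  C->A3: 5 × 6 = 30
  C->A4: 10 × 6 = 60
  D->A2: 15 × 3 = 45
Total = 30 + 35 + 80 + 30 + 60 + 45 = 280.
(Supply check: A ships 15; B ships 20; C ships 15; D ships 15.)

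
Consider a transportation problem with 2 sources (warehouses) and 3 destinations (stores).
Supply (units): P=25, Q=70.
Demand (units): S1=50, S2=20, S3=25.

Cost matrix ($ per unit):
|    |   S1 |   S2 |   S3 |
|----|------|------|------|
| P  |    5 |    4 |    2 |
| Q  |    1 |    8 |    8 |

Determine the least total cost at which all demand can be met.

An optimal shipping plan:
  P–S3: 25 × $2 = $50
  Q–S1: 50 × $1 = $50
  Q–S2: 20 × $8 = $160
Total = 50 + 50 + 160 = $260.
(Supply check: P ships 25; Q ships 70.)

260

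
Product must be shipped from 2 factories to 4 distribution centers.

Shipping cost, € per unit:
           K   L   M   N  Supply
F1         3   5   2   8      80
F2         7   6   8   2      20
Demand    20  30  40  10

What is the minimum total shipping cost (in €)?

An optimal shipping plan:
  F1→K: 20 pallets
  F1→L: 20 pallets
  F1→M: 40 pallets
  F2→L: 10 pallets
  F2→N: 10 pallets
Total cost = €320.
(Supply check: F1 ships 80; F2 ships 20.)

320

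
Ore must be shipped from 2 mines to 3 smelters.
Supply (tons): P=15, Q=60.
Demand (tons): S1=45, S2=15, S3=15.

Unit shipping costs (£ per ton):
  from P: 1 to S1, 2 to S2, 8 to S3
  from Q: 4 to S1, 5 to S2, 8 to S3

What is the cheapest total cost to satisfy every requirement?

An optimal shipping plan:
  P→S1: 15 tons
  Q→S1: 30 tons
  Q→S2: 15 tons
  Q→S3: 15 tons
Total cost = £330.

330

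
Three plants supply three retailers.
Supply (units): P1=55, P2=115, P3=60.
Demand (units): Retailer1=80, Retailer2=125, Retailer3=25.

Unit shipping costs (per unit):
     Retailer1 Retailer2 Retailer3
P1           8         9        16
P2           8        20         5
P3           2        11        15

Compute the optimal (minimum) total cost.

2120

A cheapest plan:
  P1–Retailer2: 55 × 9 = 495
  P2–Retailer1: 80 × 8 = 640
  P2–Retailer2: 10 × 20 = 200
  P2–Retailer3: 25 × 5 = 125
  P3–Retailer2: 60 × 11 = 660
Total = 495 + 640 + 200 + 125 + 660 = 2120.
(Supply check: P1 ships 55; P2 ships 115; P3 ships 60.)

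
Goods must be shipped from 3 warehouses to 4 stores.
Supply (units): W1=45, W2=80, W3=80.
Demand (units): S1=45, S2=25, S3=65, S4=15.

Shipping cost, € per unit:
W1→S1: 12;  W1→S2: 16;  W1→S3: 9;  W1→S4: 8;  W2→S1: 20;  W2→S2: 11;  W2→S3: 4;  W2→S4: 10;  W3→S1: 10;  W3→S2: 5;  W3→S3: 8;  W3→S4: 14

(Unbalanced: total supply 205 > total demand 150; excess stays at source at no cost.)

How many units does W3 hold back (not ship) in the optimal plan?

An optimal plan:
  W1–S4: 15 × €8 = €120
  W2–S3: 65 × €4 = €260
  W3–S1: 45 × €10 = €450
  W3–S2: 25 × €5 = €125
Total cost = €955.
W3 ships 70 of its 80, leaving 10.

10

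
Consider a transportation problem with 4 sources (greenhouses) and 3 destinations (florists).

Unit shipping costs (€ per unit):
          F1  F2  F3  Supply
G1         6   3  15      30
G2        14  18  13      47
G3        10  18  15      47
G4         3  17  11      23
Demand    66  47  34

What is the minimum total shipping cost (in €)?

A cheapest plan:
  G1–F2: 30 bunches
  G2–F2: 13 bunches
  G2–F3: 34 bunches
  G3–F1: 43 bunches
  G3–F2: 4 bunches
  G4–F1: 23 bunches
Total cost = €1337.
(Supply check: G1 ships 30; G2 ships 47; G3 ships 47; G4 ships 23.)

1337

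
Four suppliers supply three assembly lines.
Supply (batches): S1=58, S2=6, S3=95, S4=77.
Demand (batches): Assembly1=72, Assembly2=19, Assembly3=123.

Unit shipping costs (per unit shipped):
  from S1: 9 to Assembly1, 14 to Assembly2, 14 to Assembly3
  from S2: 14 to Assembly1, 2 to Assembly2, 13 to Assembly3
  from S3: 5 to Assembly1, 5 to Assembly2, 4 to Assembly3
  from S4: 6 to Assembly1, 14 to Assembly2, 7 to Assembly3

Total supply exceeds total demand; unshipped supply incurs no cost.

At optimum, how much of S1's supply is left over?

22

An optimal plan:
  S1 to Assembly1: 36 batches
  S2 to Assembly2: 6 batches
  S3 to Assembly2: 13 batches
  S3 to Assembly3: 82 batches
  S4 to Assembly1: 36 batches
  S4 to Assembly3: 41 batches
Total cost = 1232.
S1 ships 36 of its 58, leaving 22.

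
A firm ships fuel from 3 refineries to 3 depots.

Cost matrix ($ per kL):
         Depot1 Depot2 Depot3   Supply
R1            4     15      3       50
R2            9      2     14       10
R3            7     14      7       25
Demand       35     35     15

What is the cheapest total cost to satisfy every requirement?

A cheapest plan:
  R1–Depot1: 35 × $4 = $140
  R1–Depot3: 15 × $3 = $45
  R2–Depot2: 10 × $2 = $20
  R3–Depot2: 25 × $14 = $350
Total = 140 + 45 + 20 + 350 = $555.
(Supply check: R1 ships 50; R2 ships 10; R3 ships 25.)

555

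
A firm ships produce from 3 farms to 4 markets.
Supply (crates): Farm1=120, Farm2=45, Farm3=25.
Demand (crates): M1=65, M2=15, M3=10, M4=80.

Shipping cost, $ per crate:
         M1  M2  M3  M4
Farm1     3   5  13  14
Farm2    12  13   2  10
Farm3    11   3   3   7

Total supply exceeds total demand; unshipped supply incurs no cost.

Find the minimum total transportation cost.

A cheapest plan:
  Farm1 to M1: 65 crates
  Farm1 to M2: 15 crates
  Farm1 to M4: 20 crates
  Farm2 to M3: 10 crates
  Farm2 to M4: 35 crates
  Farm3 to M4: 25 crates
Total cost = $1095.
(Supply check: Farm1 ships 100; Farm2 ships 45; Farm3 ships 25.)

1095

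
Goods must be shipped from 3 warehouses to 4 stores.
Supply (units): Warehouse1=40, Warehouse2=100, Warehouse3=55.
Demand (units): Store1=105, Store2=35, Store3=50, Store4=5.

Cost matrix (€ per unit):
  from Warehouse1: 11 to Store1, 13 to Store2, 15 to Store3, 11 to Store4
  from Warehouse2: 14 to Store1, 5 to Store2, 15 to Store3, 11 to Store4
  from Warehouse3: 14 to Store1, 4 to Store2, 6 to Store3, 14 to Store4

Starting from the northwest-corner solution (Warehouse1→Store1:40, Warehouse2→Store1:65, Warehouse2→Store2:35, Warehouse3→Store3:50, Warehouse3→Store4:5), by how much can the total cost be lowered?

20

Current plan cost = 40·11 + 65·14 + 35·5 + 50·6 + 5·14 = €1895.
Optimal plan:
  Warehouse1→Store1: 40 units
  Warehouse2→Store1: 65 units
  Warehouse2→Store2: 30 units
  Warehouse2→Store4: 5 units
  Warehouse3→Store2: 5 units
  Warehouse3→Store3: 50 units
Optimal cost = €1875.
Saving = 1895 − 1875 = €20.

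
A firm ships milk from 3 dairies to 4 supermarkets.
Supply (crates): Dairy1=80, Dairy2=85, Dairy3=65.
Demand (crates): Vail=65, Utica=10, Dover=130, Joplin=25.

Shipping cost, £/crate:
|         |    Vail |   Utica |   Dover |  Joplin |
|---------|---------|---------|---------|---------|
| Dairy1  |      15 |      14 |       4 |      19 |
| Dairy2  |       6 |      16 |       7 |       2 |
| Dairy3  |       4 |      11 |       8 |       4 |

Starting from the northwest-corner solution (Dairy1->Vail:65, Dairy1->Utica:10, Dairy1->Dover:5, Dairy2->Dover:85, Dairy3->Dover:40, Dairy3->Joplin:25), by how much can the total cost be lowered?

1040

Current plan cost = 65·15 + 10·14 + 5·4 + 85·7 + 40·8 + 25·4 = £2150.
Optimal plan:
  Dairy1 to Dover: 80 × £4 = £320
  Dairy2 to Vail: 10 × £6 = £60
  Dairy2 to Dover: 50 × £7 = £350
  Dairy2 to Joplin: 25 × £2 = £50
  Dairy3 to Vail: 55 × £4 = £220
  Dairy3 to Utica: 10 × £11 = £110
Optimal cost = £1110.
Saving = 2150 − 1110 = £1040.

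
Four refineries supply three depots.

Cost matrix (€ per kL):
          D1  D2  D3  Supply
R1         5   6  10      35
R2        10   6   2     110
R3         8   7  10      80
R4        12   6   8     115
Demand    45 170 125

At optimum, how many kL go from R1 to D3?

The minimum-cost plan:
  R1–D1: 35 × €5 = €175
  R2–D3: 110 × €2 = €220
  R3–D1: 10 × €8 = €80
  R3–D2: 70 × €7 = €490
  R4–D2: 100 × €6 = €600
  R4–D3: 15 × €8 = €120
Total cost = €1685.
The route R1→D3 is not used.

0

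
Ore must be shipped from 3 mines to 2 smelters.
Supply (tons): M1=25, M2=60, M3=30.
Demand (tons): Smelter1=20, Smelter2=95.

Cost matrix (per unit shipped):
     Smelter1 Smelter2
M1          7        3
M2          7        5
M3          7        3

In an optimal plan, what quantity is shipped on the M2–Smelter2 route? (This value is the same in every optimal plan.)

40

The minimum-cost plan:
  M1 to Smelter2: 25 × 3 = 75
  M2 to Smelter1: 20 × 7 = 140
  M2 to Smelter2: 40 × 5 = 200
  M3 to Smelter2: 30 × 3 = 90
Total cost = 505.
So M2→Smelter2 carries 40 tons.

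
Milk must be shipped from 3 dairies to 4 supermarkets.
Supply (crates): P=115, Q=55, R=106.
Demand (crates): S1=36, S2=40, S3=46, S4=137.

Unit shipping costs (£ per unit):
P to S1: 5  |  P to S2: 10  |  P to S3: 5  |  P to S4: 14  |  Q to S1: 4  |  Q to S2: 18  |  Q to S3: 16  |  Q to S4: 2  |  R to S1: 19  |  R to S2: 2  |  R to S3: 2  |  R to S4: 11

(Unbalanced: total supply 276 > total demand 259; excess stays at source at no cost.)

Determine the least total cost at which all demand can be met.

1550

Optimal allocation:
  P→S1: 36 × £5 = £180
  P→S3: 46 × £5 = £230
  P→S4: 16 × £14 = £224
  Q→S4: 55 × £2 = £110
  R→S2: 40 × £2 = £80
  R→S4: 66 × £11 = £726
Total = 180 + 230 + 224 + 110 + 80 + 726 = £1550.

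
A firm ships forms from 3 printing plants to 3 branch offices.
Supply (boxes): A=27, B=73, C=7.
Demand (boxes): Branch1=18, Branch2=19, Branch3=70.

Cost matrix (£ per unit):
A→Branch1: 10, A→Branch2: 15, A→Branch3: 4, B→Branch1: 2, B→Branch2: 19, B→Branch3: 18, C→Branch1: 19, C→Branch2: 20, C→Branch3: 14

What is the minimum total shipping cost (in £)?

Optimal allocation:
  A to Branch3: 27 × £4 = £108
  B to Branch1: 18 × £2 = £36
  B to Branch2: 19 × £19 = £361
  B to Branch3: 36 × £18 = £648
  C to Branch3: 7 × £14 = £98
Total = 108 + 36 + 361 + 648 + 98 = £1251.

1251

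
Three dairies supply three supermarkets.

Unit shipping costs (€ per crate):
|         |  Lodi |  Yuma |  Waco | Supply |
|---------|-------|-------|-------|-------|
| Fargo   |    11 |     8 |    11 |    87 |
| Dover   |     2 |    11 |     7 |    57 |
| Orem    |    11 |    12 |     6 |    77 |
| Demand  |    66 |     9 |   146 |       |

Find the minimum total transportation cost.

An optimal shipping plan:
  Fargo->Lodi: 9 × €11 = €99
  Fargo->Yuma: 9 × €8 = €72
  Fargo->Waco: 69 × €11 = €759
  Dover->Lodi: 57 × €2 = €114
  Orem->Waco: 77 × €6 = €462
Total = 99 + 72 + 759 + 114 + 462 = €1506.
(Supply check: Fargo ships 87; Dover ships 57; Orem ships 77.)

1506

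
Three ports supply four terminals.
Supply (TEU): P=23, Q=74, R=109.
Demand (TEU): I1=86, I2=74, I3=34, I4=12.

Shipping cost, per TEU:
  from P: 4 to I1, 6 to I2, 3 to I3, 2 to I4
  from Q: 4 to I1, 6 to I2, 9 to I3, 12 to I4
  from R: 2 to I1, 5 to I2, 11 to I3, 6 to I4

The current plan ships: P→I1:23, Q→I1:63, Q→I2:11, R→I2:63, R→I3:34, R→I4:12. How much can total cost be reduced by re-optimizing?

326

Current plan cost = 23·4 + 63·4 + 11·6 + 63·5 + 34·11 + 12·6 = 1171.
Optimal plan:
  P->I3: 23 × 3 = 69
  Q->I2: 63 × 6 = 378
  Q->I3: 11 × 9 = 99
  R->I1: 86 × 2 = 172
  R->I2: 11 × 5 = 55
  R->I4: 12 × 6 = 72
Optimal cost = 845.
Saving = 1171 − 845 = 326.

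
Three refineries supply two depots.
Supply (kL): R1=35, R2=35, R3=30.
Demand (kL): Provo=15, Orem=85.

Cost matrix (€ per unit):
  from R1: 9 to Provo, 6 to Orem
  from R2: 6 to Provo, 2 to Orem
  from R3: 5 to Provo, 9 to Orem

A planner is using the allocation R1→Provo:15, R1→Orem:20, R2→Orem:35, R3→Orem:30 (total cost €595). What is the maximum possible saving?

Current plan cost = 15·9 + 20·6 + 35·2 + 30·9 = €595.
Optimal plan:
  R1->Orem: 35 × €6 = €210
  R2->Orem: 35 × €2 = €70
  R3->Provo: 15 × €5 = €75
  R3->Orem: 15 × €9 = €135
Optimal cost = €490.
Saving = 595 − 490 = €105.

105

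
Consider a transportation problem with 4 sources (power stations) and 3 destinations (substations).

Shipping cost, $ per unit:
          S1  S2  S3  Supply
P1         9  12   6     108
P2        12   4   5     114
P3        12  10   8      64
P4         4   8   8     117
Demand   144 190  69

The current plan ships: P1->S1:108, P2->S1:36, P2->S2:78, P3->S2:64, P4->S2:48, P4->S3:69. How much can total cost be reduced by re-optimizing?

927

Current plan cost = 108·9 + 36·12 + 78·4 + 64·10 + 48·8 + 69·8 = $3292.
Optimal plan:
  P1→S1: 27 MWh
  P1→S2: 12 MWh
  P1→S3: 69 MWh
  P2→S2: 114 MWh
  P3→S2: 64 MWh
  P4→S1: 117 MWh
Optimal cost = $2365.
Saving = 3292 − 2365 = $927.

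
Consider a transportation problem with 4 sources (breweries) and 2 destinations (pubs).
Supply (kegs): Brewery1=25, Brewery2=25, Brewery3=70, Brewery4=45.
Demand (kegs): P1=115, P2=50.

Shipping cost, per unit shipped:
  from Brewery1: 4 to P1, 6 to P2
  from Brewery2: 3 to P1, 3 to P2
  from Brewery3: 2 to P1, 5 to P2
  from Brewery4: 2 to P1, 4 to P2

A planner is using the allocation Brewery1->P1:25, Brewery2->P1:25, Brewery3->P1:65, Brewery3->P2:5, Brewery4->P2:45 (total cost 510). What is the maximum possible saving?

Current plan cost = 25·4 + 25·3 + 65·2 + 5·5 + 45·4 = 510.
Optimal plan:
  Brewery1→P1: 25 × 4 = 100
  Brewery2→P2: 25 × 3 = 75
  Brewery3→P1: 70 × 2 = 140
  Brewery4→P1: 20 × 2 = 40
  Brewery4→P2: 25 × 4 = 100
Optimal cost = 455.
Saving = 510 − 455 = 55.

55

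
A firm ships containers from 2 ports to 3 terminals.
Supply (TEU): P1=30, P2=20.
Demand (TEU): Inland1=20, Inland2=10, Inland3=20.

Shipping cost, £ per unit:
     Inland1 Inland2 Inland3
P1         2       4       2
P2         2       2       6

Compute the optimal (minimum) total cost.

100

A cheapest plan:
  P1->Inland1: 10 × £2 = £20
  P1->Inland3: 20 × £2 = £40
  P2->Inland1: 10 × £2 = £20
  P2->Inland2: 10 × £2 = £20
Total = 20 + 40 + 20 + 20 = £100.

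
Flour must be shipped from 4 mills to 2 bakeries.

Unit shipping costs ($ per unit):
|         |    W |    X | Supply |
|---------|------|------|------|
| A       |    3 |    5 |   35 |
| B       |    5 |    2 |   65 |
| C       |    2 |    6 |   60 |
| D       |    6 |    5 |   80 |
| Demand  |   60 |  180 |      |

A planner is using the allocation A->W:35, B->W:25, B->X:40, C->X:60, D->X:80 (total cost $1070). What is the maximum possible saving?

Current plan cost = 35·3 + 25·5 + 40·2 + 60·6 + 80·5 = $1070.
Optimal plan:
  A to X: 35 × $5 = $175
  B to X: 65 × $2 = $130
  C to W: 60 × $2 = $120
  D to X: 80 × $5 = $400
Optimal cost = $825.
Saving = 1070 − 825 = $245.

245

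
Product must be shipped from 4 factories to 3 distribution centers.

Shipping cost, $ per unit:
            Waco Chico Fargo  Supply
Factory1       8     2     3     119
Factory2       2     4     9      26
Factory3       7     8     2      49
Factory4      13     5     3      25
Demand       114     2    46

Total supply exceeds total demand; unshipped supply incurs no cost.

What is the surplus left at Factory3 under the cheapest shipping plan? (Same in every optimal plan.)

0

Minimum-cost shipments:
  Factory1–Waco: 39 × $8 = $312
  Factory1–Chico: 2 × $2 = $4
  Factory1–Fargo: 46 × $3 = $138
  Factory2–Waco: 26 × $2 = $52
  Factory3–Waco: 49 × $7 = $343
Total cost = $849.
Factory3 ships 49 of its 49, leaving 0.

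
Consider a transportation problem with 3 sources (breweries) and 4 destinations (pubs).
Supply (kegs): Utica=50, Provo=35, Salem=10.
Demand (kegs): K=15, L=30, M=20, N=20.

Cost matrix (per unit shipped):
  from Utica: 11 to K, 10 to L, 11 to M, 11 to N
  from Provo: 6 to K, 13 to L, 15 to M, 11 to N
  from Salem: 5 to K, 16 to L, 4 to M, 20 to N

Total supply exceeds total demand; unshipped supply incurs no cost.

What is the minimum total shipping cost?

An optimal shipping plan:
  Utica–L: 30 kegs
  Utica–M: 10 kegs
  Utica–N: 10 kegs
  Provo–K: 15 kegs
  Provo–N: 10 kegs
  Salem–M: 10 kegs
Total cost = 760.

760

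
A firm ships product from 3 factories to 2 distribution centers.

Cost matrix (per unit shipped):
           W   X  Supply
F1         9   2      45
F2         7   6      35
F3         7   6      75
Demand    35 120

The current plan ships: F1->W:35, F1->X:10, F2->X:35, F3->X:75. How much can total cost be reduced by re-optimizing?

Current plan cost = 35·9 + 10·2 + 35·6 + 75·6 = 995.
Optimal plan:
  F1→X: 45 × 2 = 90
  F2→W: 35 × 7 = 245
  F3→X: 75 × 6 = 450
Optimal cost = 785.
Saving = 995 − 785 = 210.

210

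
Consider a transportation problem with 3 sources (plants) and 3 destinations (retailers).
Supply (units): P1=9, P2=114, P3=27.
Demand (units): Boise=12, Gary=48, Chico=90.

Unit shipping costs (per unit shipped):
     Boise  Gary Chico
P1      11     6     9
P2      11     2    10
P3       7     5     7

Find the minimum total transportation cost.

A cheapest plan:
  P1–Chico: 9 × 9 = 81
  P2–Gary: 48 × 2 = 96
  P2–Chico: 66 × 10 = 660
  P3–Boise: 12 × 7 = 84
  P3–Chico: 15 × 7 = 105
Total = 81 + 96 + 660 + 84 + 105 = 1026.
(Supply check: P1 ships 9; P2 ships 114; P3 ships 27.)

1026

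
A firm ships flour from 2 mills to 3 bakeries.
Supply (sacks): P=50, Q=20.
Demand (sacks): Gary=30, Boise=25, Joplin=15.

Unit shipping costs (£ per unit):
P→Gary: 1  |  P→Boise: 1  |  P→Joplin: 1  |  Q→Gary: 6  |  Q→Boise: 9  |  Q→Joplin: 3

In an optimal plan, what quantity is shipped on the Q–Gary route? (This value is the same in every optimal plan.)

5

Solving gives:
  P->Gary: 25 × £1 = £25
  P->Boise: 25 × £1 = £25
  Q->Gary: 5 × £6 = £30
  Q->Joplin: 15 × £3 = £45
Total cost = £125.
So Q→Gary carries 5 sacks.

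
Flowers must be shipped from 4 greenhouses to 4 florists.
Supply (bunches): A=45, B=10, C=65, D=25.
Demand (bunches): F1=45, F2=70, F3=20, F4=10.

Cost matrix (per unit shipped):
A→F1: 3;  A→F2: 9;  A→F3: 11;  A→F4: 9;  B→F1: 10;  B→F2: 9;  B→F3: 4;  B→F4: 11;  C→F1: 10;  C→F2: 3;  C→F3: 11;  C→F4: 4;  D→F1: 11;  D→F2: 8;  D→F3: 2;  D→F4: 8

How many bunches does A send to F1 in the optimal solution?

45

Solving gives:
  A to F1: 45 bunches
  B to F2: 5 bunches
  B to F3: 5 bunches
  C to F2: 65 bunches
  D to F3: 15 bunches
  D to F4: 10 bunches
Total cost = 505.
So A→F1 carries 45 bunches.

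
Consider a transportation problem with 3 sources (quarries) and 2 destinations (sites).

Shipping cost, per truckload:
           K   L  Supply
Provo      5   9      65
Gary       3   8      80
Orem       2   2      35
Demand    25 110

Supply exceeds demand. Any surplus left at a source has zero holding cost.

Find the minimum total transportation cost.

A cheapest plan:
  Provo to L: 20 truckloads
  Gary to K: 25 truckloads
  Gary to L: 55 truckloads
  Orem to L: 35 truckloads
Total cost = 765.

765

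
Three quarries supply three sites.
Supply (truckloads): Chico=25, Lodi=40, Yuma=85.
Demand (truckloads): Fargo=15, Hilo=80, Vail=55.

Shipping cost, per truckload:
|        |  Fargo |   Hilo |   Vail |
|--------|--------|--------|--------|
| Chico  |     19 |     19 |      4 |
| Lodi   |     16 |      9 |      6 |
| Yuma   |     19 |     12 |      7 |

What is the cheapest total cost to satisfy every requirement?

1435

One minimum-cost allocation:
  Chico->Vail: 25 × 4 = 100
  Lodi->Hilo: 40 × 9 = 360
  Yuma->Fargo: 15 × 19 = 285
  Yuma->Hilo: 40 × 12 = 480
  Yuma->Vail: 30 × 7 = 210
Total = 100 + 360 + 285 + 480 + 210 = 1435.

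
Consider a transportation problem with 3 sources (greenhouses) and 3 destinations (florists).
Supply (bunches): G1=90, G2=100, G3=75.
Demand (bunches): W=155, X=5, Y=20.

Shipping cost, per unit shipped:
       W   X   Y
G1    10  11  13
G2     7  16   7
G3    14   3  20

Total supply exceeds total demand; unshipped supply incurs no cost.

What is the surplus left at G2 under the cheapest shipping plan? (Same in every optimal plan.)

0

An optimal plan:
  G1->W: 75 bunches
  G2->W: 80 bunches
  G2->Y: 20 bunches
  G3->X: 5 bunches
Total cost = 1465.
G2 ships 100 of its 100, leaving 0.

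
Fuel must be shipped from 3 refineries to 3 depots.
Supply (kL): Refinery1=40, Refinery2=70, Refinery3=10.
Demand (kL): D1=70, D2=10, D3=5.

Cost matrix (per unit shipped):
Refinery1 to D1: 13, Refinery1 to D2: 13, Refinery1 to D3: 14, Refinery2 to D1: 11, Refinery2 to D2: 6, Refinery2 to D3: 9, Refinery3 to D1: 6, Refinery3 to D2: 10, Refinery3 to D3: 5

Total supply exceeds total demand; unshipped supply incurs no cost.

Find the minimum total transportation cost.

835

A cheapest plan:
  Refinery1–D1: 5 kL
  Refinery2–D1: 55 kL
  Refinery2–D2: 10 kL
  Refinery2–D3: 5 kL
  Refinery3–D1: 10 kL
Total cost = 835.
(Supply check: Refinery1 ships 5; Refinery2 ships 70; Refinery3 ships 10.)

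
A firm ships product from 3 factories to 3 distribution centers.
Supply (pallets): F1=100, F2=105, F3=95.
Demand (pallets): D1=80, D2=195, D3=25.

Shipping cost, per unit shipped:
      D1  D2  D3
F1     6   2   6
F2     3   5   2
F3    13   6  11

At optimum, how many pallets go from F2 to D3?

25

Solving gives:
  F1→D2: 100 × 2 = 200
  F2→D1: 80 × 3 = 240
  F2→D3: 25 × 2 = 50
  F3→D2: 95 × 6 = 570
Total cost = 1060.
So F2→D3 carries 25 pallets.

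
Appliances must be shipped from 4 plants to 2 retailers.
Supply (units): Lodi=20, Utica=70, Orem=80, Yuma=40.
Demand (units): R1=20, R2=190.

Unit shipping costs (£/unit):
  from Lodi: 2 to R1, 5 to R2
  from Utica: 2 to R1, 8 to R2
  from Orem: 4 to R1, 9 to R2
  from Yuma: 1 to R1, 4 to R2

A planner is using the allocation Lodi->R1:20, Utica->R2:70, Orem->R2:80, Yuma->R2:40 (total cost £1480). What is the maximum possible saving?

60

Current plan cost = 20·2 + 70·8 + 80·9 + 40·4 = £1480.
Optimal plan:
  Lodi→R2: 20 × £5 = £100
  Utica→R1: 20 × £2 = £40
  Utica→R2: 50 × £8 = £400
  Orem→R2: 80 × £9 = £720
  Yuma→R2: 40 × £4 = £160
Optimal cost = £1420.
Saving = 1480 − 1420 = £60.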